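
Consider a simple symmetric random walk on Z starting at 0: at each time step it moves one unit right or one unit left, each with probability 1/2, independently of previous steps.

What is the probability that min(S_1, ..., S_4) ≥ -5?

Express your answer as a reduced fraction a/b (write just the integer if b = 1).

Let f(t,s) = #length-t paths at position s with S_1..S_t all ≥ -5.
f(t,s) = f(t-1,s-1) + f(t-1,s+1) for s ≥ -5; f(t,s) = 0 for s < -5.
t=0: f(0,0)=1
t=1: f(1,-1)=1 f(1,1)=1
t=2: f(2,-2)=1 f(2,0)=2 f(2,2)=1
t=3: f(3,-3)=1 f(3,-1)=3 f(3,1)=3 f(3,3)=1
t=4: f(4,-4)=1 f(4,-2)=4 f(4,0)=6 f(4,2)=4 f(4,4)=1
Σ_s f(4,s) = 16
P = 16/16 = 1

Answer: 1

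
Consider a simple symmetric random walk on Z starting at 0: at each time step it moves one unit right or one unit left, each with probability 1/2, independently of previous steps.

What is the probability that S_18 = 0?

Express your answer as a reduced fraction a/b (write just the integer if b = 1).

Answer: 12155/65536

Derivation:
To reach position 0 after 18 steps: need 9 steps of +1 and 9 of -1.
Favorable paths: C(18,9) = 48620
Total paths: 2^18 = 262144
P = 48620/262144 = 12155/65536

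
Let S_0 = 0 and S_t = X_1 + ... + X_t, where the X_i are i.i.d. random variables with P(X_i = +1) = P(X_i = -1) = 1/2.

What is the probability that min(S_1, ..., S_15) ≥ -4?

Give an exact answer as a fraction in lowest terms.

Answer: 25883/32768

Derivation:
Let f(t,s) = #length-t paths at position s with S_1..S_t all ≥ -4.
f(t,s) = f(t-1,s-1) + f(t-1,s+1) for s ≥ -4; f(t,s) = 0 for s < -4.
t=0: f(0,0)=1
t=1: f(1,-1)=1 f(1,1)=1
t=2: f(2,-2)=1 f(2,0)=2 f(2,2)=1
t=3: f(3,-3)=1 f(3,-1)=3 f(3,1)=3 f(3,3)=1
t=4: f(4,-4)=1 f(4,-2)=4 f(4,0)=6 f(4,2)=4 f(4,4)=1
t=5: f(5,-3)=5 f(5,-1)=10 f(5,1)=10 f(5,3)=5 f(5,5)=1
t=6: f(6,-4)=5 f(6,-2)=15 f(6,0)=20 f(6,2)=15 f(6,4)=6 f(6,6)=1
t=7: f(7,-3)=20 f(7,-1)=35 f(7,1)=35 f(7,3)=21 f(7,5)=7 f(7,7)=1
t=8: f(8,-4)=20 f(8,-2)=55 f(8,0)=70 f(8,2)=56 f(8,4)=28 f(8,6)=8 f(8,8)=1
t=9: f(9,-3)=75 f(9,-1)=125 f(9,1)=126 f(9,3)=84 f(9,5)=36 f(9,7)=9 f(9,9)=1
t=10: f(10,-4)=75 f(10,-2)=200 f(10,0)=251 f(10,2)=210 f(10,4)=120 f(10,6)=45 f(10,8)=10 f(10,10)=1
t=11: f(11,-3)=275 f(11,-1)=451 f(11,1)=461 f(11,3)=330 f(11,5)=165 f(11,7)=55 f(11,9)=11 f(11,11)=1
t=12: f(12,-4)=275 f(12,-2)=726 f(12,0)=912 f(12,2)=791 f(12,4)=495 f(12,6)=220 f(12,8)=66 f(12,10)=12 f(12,12)=1
t=13: f(13,-3)=1001 f(13,-1)=1638 f(13,1)=1703 f(13,3)=1286 f(13,5)=715 f(13,7)=286 f(13,9)=78 f(13,11)=13 f(13,13)=1
t=14: f(14,-4)=1001 f(14,-2)=2639 f(14,0)=3341 f(14,2)=2989 f(14,4)=2001 f(14,6)=1001 f(14,8)=364 f(14,10)=91 f(14,12)=14 f(14,14)=1
t=15: f(15,-3)=3640 f(15,-1)=5980 f(15,1)=6330 f(15,3)=4990 f(15,5)=3002 f(15,7)=1365 f(15,9)=455 f(15,11)=105 f(15,13)=15 f(15,15)=1
Σ_s f(15,s) = 25883
P = 25883/32768 = 25883/32768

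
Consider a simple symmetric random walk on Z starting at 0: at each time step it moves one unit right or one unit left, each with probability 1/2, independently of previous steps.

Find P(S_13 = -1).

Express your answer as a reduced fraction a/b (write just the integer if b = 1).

Answer: 429/2048

Derivation:
To reach position -1 after 13 steps: need 6 steps of +1 and 7 of -1.
Favorable paths: C(13,6) = 1716
Total paths: 2^13 = 8192
P = 1716/8192 = 429/2048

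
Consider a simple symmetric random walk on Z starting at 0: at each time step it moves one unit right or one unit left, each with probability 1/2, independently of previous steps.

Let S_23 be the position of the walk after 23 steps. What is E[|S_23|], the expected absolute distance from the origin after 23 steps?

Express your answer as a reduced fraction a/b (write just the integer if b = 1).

Answer: 2028117/524288

Derivation:
S_23 takes values m ≡ 1 (mod 2) with |m| ≤ 23; P(S_23=m) = C(23,(23+m)/2)/2^23.
Total paths: 2^23 = 8388608
Distribution: P(S=-23)=1/8388608, P(S=-21)=23/8388608, P(S=-19)=253/8388608, P(S=-17)=1771/8388608, P(S=-15)=8855/8388608, P(S=-13)=33649/8388608, P(S=-11)=100947/8388608, P(S=-9)=245157/8388608, P(S=-7)=490314/8388608, P(S=-5)=817190/8388608, P(S=-3)=1144066/8388608, P(S=-1)=1352078/8388608, P(S=1)=1352078/8388608, P(S=3)=1144066/8388608, P(S=5)=817190/8388608, P(S=7)=490314/8388608, P(S=9)=245157/8388608, P(S=11)=100947/8388608, P(S=13)=33649/8388608, P(S=15)=8855/8388608, P(S=17)=1771/8388608, P(S=19)=253/8388608, P(S=21)=23/8388608, P(S=23)=1/8388608
E[|S_23|] = Σ_m |m|·P(S_23=m) = 32449872/8388608 = 2028117/524288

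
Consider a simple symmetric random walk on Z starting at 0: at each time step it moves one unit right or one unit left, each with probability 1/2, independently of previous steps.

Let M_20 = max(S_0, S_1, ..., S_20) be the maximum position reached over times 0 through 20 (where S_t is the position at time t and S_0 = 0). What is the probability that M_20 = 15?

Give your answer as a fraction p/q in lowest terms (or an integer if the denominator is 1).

Answer: 95/524288

Derivation:
Let M_20 = max(S_0,...,S_20). Use the reflection principle: for j ≥ 1, #{paths with M_20 ≥ j} = #{S_20 ≥ j} + #{S_20 ≥ j+1}.
By reflection, #{M_20 ≥ 15} = #{S_20 ≥ 15} + #{S_20 ≥ 16} = 211 + 211 = 422.
#{M_20 ≥ 16} = #{S_20 ≥ 16} + #{S_20 ≥ 17} = 211 + 21 = 232.
#{M_20 = 15} = 422 - 232 = 190.
P(M_20 = 15) = 190/1048576 = 95/524288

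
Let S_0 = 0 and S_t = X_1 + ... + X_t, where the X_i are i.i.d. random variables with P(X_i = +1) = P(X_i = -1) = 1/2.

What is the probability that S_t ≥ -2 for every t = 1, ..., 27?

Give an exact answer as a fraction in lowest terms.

Let f(t,s) = #length-t paths at position s with S_1..S_t all ≥ -2.
f(t,s) = f(t-1,s-1) + f(t-1,s+1) for s ≥ -2; f(t,s) = 0 for s < -2.
t=0: f(0,0)=1
t=1: f(1,-1)=1 f(1,1)=1
t=2: f(2,-2)=1 f(2,0)=2 f(2,2)=1
t=3: f(3,-1)=3 f(3,1)=3 f(3,3)=1
t=4: f(4,-2)=3 f(4,0)=6 f(4,2)=4 f(4,4)=1
t=5: f(5,-1)=9 f(5,1)=10 f(5,3)=5 f(5,5)=1
t=6: f(6,-2)=9 f(6,0)=19 f(6,2)=15 f(6,4)=6 f(6,6)=1
t=7: f(7,-1)=28 f(7,1)=34 f(7,3)=21 f(7,5)=7 f(7,7)=1
t=8: f(8,-2)=28 f(8,0)=62 f(8,2)=55 f(8,4)=28 f(8,6)=8 f(8,8)=1
t=9: f(9,-1)=90 f(9,1)=117 f(9,3)=83 f(9,5)=36 f(9,7)=9 f(9,9)=1
t=10: f(10,-2)=90 f(10,0)=207 f(10,2)=200 f(10,4)=119 f(10,6)=45 f(10,8)=10 f(10,10)=1
t=11: f(11,-1)=297 f(11,1)=407 f(11,3)=319 f(11,5)=164 f(11,7)=55 f(11,9)=11 f(11,11)=1
t=12: f(12,-2)=297 f(12,0)=704 f(12,2)=726 f(12,4)=483 f(12,6)=219 f(12,8)=66 f(12,10)=12 f(12,12)=1
t=13: f(13,-1)=1001 f(13,1)=1430 f(13,3)=1209 f(13,5)=702 f(13,7)=285 f(13,9)=78 f(13,11)=13 f(13,13)=1
t=14: f(14,-2)=1001 f(14,0)=2431 f(14,2)=2639 f(14,4)=1911 f(14,6)=987 f(14,8)=363 f(14,10)=91 f(14,12)=14 f(14,14)=1
t=15: f(15,-1)=3432 f(15,1)=5070 f(15,3)=4550 f(15,5)=2898 f(15,7)=1350 f(15,9)=454 f(15,11)=105 f(15,13)=15 f(15,15)=1
t=16: f(16,-2)=3432 f(16,0)=8502 f(16,2)=9620 f(16,4)=7448 f(16,6)=4248 f(16,8)=1804 f(16,10)=559 f(16,12)=120 f(16,14)=16 f(16,16)=1
t=17: f(17,-1)=11934 f(17,1)=18122 f(17,3)=17068 f(17,5)=11696 f(17,7)=6052 f(17,9)=2363 f(17,11)=679 f(17,13)=136 f(17,15)=17 f(17,17)=1
t=18: f(18,-2)=11934 f(18,0)=30056 f(18,2)=35190 f(18,4)=28764 f(18,6)=17748 f(18,8)=8415 f(18,10)=3042 f(18,12)=815 f(18,14)=153 f(18,16)=18 f(18,18)=1
t=19: f(19,-1)=41990 f(19,1)=65246 f(19,3)=63954 f(19,5)=46512 f(19,7)=26163 f(19,9)=11457 f(19,11)=3857 f(19,13)=968 f(19,15)=171 f(19,17)=19 f(19,19)=1
t=20: f(20,-2)=41990 f(20,0)=107236 f(20,2)=129200 f(20,4)=110466 f(20,6)=72675 f(20,8)=37620 f(20,10)=15314 f(20,12)=4825 f(20,14)=1139 f(20,16)=190 f(20,18)=20 f(20,20)=1
t=21: f(21,-1)=149226 f(21,1)=236436 f(21,3)=239666 f(21,5)=183141 f(21,7)=110295 f(21,9)=52934 f(21,11)=20139 f(21,13)=5964 f(21,15)=1329 f(21,17)=210 f(21,19)=21 f(21,21)=1
t=22: f(22,-2)=149226 f(22,0)=385662 f(22,2)=476102 f(22,4)=422807 f(22,6)=293436 f(22,8)=163229 f(22,10)=73073 f(22,12)=26103 f(22,14)=7293 f(22,16)=1539 f(22,18)=231 f(22,20)=22 f(22,22)=1
t=23: f(23,-1)=534888 f(23,1)=861764 f(23,3)=898909 f(23,5)=716243 f(23,7)=456665 f(23,9)=236302 f(23,11)=99176 f(23,13)=33396 f(23,15)=8832 f(23,17)=1770 f(23,19)=253 f(23,21)=23 f(23,23)=1
t=24: f(24,-2)=534888 f(24,0)=1396652 f(24,2)=1760673 f(24,4)=1615152 f(24,6)=1172908 f(24,8)=692967 f(24,10)=335478 f(24,12)=132572 f(24,14)=42228 f(24,16)=10602 f(24,18)=2023 f(24,20)=276 f(24,22)=24 f(24,24)=1
t=25: f(25,-1)=1931540 f(25,1)=3157325 f(25,3)=3375825 f(25,5)=2788060 f(25,7)=1865875 f(25,9)=1028445 f(25,11)=468050 f(25,13)=174800 f(25,15)=52830 f(25,17)=12625 f(25,19)=2299 f(25,21)=300 f(25,23)=25 f(25,25)=1
t=26: f(26,-2)=1931540 f(26,0)=5088865 f(26,2)=6533150 f(26,4)=6163885 f(26,6)=4653935 f(26,8)=2894320 f(26,10)=1496495 f(26,12)=642850 f(26,14)=227630 f(26,16)=65455 f(26,18)=14924 f(26,20)=2599 f(26,22)=325 f(26,24)=26 f(26,26)=1
t=27: f(27,-1)=7020405 f(27,1)=11622015 f(27,3)=12697035 f(27,5)=10817820 f(27,7)=7548255 f(27,9)=4390815 f(27,11)=2139345 f(27,13)=870480 f(27,15)=293085 f(27,17)=80379 f(27,19)=17523 f(27,21)=2924 f(27,23)=351 f(27,25)=27 f(27,27)=1
Σ_s f(27,s) = 57500460
P = 57500460/134217728 = 14375115/33554432

Answer: 14375115/33554432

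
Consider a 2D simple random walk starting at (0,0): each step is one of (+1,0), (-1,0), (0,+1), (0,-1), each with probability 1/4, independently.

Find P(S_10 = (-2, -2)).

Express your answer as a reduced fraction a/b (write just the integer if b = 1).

Answer: 945/32768

Derivation:
Let h be the number of horizontal steps (so 10-h are vertical). To end at (-2,-2) need (h-2)/2 right-steps and ((10-h)-2)/2 up-steps.
Sum over h with 2 ≤ h ≤ 8, h ≡ 0 (mod 2), 10-h ≡ 0 (mod 2):
h=2: C(10,2)·C(2,0)·C(8,3) = 45·1·56 = 2520
h=4: C(10,4)·C(4,1)·C(6,2) = 210·4·15 = 12600
h=6: C(10,6)·C(6,2)·C(4,1) = 210·15·4 = 12600
h=8: C(10,8)·C(8,3)·C(2,0) = 45·56·1 = 2520
Total favorable: 30240
Total paths: 4^10 = 1048576
P = 30240/1048576 = 945/32768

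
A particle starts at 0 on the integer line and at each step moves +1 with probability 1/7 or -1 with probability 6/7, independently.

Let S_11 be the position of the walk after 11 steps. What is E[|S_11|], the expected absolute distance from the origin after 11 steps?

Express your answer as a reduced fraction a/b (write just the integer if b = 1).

Answer: 317270921/40353607

Derivation:
S_11 takes values m ≡ 1 (mod 2) with |m| ≤ 11; P(S_11=m) = C(11,(11+m)/2) · (1/7)^((11+m)/2) · (6/7)^((11-m)/2).
Distribution: P(S=-11)=362797056/1977326743, P(S=-9)=665127936/1977326743, P(S=-7)=554273280/1977326743, P(S=-5)=277136640/1977326743, P(S=-3)=92378880/1977326743, P(S=-1)=3079296/282475249, P(S=1)=513216/282475249, P(S=3)=427680/1977326743, P(S=5)=35640/1977326743, P(S=7)=1980/1977326743, P(S=9)=66/1977326743, P(S=11)=1/1977326743
E[|S_11|] = Σ_m |m|·P(S_11=m) = 317270921/40353607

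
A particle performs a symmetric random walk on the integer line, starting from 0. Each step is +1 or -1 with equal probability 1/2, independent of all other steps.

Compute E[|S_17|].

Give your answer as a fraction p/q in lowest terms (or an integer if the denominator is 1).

S_17 takes values m ≡ 1 (mod 2) with |m| ≤ 17; P(S_17=m) = C(17,(17+m)/2)/2^17.
Total paths: 2^17 = 131072
Distribution: P(S=-17)=1/131072, P(S=-15)=17/131072, P(S=-13)=136/131072, P(S=-11)=680/131072, P(S=-9)=2380/131072, P(S=-7)=6188/131072, P(S=-5)=12376/131072, P(S=-3)=19448/131072, P(S=-1)=24310/131072, P(S=1)=24310/131072, P(S=3)=19448/131072, P(S=5)=12376/131072, P(S=7)=6188/131072, P(S=9)=2380/131072, P(S=11)=680/131072, P(S=13)=136/131072, P(S=15)=17/131072, P(S=17)=1/131072
E[|S_17|] = Σ_m |m|·P(S_17=m) = 437580/131072 = 109395/32768

Answer: 109395/32768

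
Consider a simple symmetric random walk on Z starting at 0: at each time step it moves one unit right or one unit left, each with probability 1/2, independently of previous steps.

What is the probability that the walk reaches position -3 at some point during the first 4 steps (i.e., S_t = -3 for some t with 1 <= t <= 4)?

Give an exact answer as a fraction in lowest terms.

Answer: 1/8

Derivation:
Count via complement. Let g(t,s) = #length-t paths at position s with S_1..S_t all ≠ -3.
g(t,s) = g(t-1,s-1) + g(t-1,s+1) for s ≠ -3; g(t,-3) = 0.
t=0: g(0,0)=1
t=1: g(1,-1)=1 g(1,1)=1
t=2: g(2,-2)=1 g(2,0)=2 g(2,2)=1
t=3: g(3,-1)=3 g(3,1)=3 g(3,3)=1
t=4: g(4,-2)=3 g(4,0)=6 g(4,2)=4 g(4,4)=1
Paths never hitting -3: Σ_s g(4,s) = 14
Paths hitting -3: 2^4 - 14 = 2
P = 2/16 = 1/8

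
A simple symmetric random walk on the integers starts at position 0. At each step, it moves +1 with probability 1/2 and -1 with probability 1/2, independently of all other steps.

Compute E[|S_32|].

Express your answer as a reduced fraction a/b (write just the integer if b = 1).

Answer: 300540195/67108864

Derivation:
S_32 takes values m ≡ 0 (mod 2) with |m| ≤ 32; P(S_32=m) = C(32,(32+m)/2)/2^32.
Total paths: 2^32 = 4294967296
Distribution: P(S=-32)=1/4294967296, P(S=-30)=32/4294967296, P(S=-28)=496/4294967296, P(S=-26)=4960/4294967296, P(S=-24)=35960/4294967296, P(S=-22)=201376/4294967296, P(S=-20)=906192/4294967296, P(S=-18)=3365856/4294967296, P(S=-16)=10518300/4294967296, P(S=-14)=28048800/4294967296, P(S=-12)=64512240/4294967296, P(S=-10)=129024480/4294967296, P(S=-8)=225792840/4294967296, P(S=-6)=347373600/4294967296, P(S=-4)=471435600/4294967296, P(S=-2)=565722720/4294967296, P(S=0)=601080390/4294967296, P(S=2)=565722720/4294967296, P(S=4)=471435600/4294967296, P(S=6)=347373600/4294967296, P(S=8)=225792840/4294967296, P(S=10)=129024480/4294967296, P(S=12)=64512240/4294967296, P(S=14)=28048800/4294967296, P(S=16)=10518300/4294967296, P(S=18)=3365856/4294967296, P(S=20)=906192/4294967296, P(S=22)=201376/4294967296, P(S=24)=35960/4294967296, P(S=26)=4960/4294967296, P(S=28)=496/4294967296, P(S=30)=32/4294967296, P(S=32)=1/4294967296
E[|S_32|] = Σ_m |m|·P(S_32=m) = 19234572480/4294967296 = 300540195/67108864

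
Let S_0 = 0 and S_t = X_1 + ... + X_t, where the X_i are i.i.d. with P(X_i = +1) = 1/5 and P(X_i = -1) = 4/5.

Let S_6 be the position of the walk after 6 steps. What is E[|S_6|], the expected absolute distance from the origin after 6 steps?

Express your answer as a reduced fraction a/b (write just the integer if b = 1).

S_6 takes values m ≡ 0 (mod 2) with |m| ≤ 6; P(S_6=m) = C(6,(6+m)/2) · (1/5)^((6+m)/2) · (4/5)^((6-m)/2).
Distribution: P(S=-6)=4096/15625, P(S=-4)=6144/15625, P(S=-2)=768/3125, P(S=0)=256/3125, P(S=2)=48/3125, P(S=4)=24/15625, P(S=6)=1/15625
E[|S_6|] = Σ_m |m|·P(S_6=m) = 57414/15625

Answer: 57414/15625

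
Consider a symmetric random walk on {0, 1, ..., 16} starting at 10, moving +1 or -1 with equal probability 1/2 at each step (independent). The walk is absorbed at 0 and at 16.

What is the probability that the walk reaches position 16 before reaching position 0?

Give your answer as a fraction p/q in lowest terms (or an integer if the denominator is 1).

Answer: 5/8

Derivation:
Symmetric walk (p = 1/2): the harmonic-function argument gives P(hit 16 before 0 | start at 10) = a/N.
P = 10/16 = 5/8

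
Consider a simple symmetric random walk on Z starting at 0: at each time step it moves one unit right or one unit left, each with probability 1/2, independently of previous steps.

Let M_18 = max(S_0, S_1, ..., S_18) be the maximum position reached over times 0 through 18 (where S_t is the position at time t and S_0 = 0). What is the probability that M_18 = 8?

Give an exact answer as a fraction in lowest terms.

Let M_18 = max(S_0,...,S_18). Use the reflection principle: for j ≥ 1, #{paths with M_18 ≥ j} = #{S_18 ≥ j} + #{S_18 ≥ j+1}.
By reflection, #{M_18 ≥ 8} = #{S_18 ≥ 8} + #{S_18 ≥ 9} = 12616 + 4048 = 16664.
#{M_18 ≥ 9} = #{S_18 ≥ 9} + #{S_18 ≥ 10} = 4048 + 4048 = 8096.
#{M_18 = 8} = 16664 - 8096 = 8568.
P(M_18 = 8) = 8568/262144 = 1071/32768

Answer: 1071/32768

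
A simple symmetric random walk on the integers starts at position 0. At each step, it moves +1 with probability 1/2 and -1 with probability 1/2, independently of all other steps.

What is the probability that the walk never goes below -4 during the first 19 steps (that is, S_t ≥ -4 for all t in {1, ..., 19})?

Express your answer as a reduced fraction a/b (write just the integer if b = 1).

Let f(t,s) = #length-t paths at position s with S_1..S_t all ≥ -4.
f(t,s) = f(t-1,s-1) + f(t-1,s+1) for s ≥ -4; f(t,s) = 0 for s < -4.
t=0: f(0,0)=1
t=1: f(1,-1)=1 f(1,1)=1
t=2: f(2,-2)=1 f(2,0)=2 f(2,2)=1
t=3: f(3,-3)=1 f(3,-1)=3 f(3,1)=3 f(3,3)=1
t=4: f(4,-4)=1 f(4,-2)=4 f(4,0)=6 f(4,2)=4 f(4,4)=1
t=5: f(5,-3)=5 f(5,-1)=10 f(5,1)=10 f(5,3)=5 f(5,5)=1
t=6: f(6,-4)=5 f(6,-2)=15 f(6,0)=20 f(6,2)=15 f(6,4)=6 f(6,6)=1
t=7: f(7,-3)=20 f(7,-1)=35 f(7,1)=35 f(7,3)=21 f(7,5)=7 f(7,7)=1
t=8: f(8,-4)=20 f(8,-2)=55 f(8,0)=70 f(8,2)=56 f(8,4)=28 f(8,6)=8 f(8,8)=1
t=9: f(9,-3)=75 f(9,-1)=125 f(9,1)=126 f(9,3)=84 f(9,5)=36 f(9,7)=9 f(9,9)=1
t=10: f(10,-4)=75 f(10,-2)=200 f(10,0)=251 f(10,2)=210 f(10,4)=120 f(10,6)=45 f(10,8)=10 f(10,10)=1
t=11: f(11,-3)=275 f(11,-1)=451 f(11,1)=461 f(11,3)=330 f(11,5)=165 f(11,7)=55 f(11,9)=11 f(11,11)=1
t=12: f(12,-4)=275 f(12,-2)=726 f(12,0)=912 f(12,2)=791 f(12,4)=495 f(12,6)=220 f(12,8)=66 f(12,10)=12 f(12,12)=1
t=13: f(13,-3)=1001 f(13,-1)=1638 f(13,1)=1703 f(13,3)=1286 f(13,5)=715 f(13,7)=286 f(13,9)=78 f(13,11)=13 f(13,13)=1
t=14: f(14,-4)=1001 f(14,-2)=2639 f(14,0)=3341 f(14,2)=2989 f(14,4)=2001 f(14,6)=1001 f(14,8)=364 f(14,10)=91 f(14,12)=14 f(14,14)=1
t=15: f(15,-3)=3640 f(15,-1)=5980 f(15,1)=6330 f(15,3)=4990 f(15,5)=3002 f(15,7)=1365 f(15,9)=455 f(15,11)=105 f(15,13)=15 f(15,15)=1
t=16: f(16,-4)=3640 f(16,-2)=9620 f(16,0)=12310 f(16,2)=11320 f(16,4)=7992 f(16,6)=4367 f(16,8)=1820 f(16,10)=560 f(16,12)=120 f(16,14)=16 f(16,16)=1
t=17: f(17,-3)=13260 f(17,-1)=21930 f(17,1)=23630 f(17,3)=19312 f(17,5)=12359 f(17,7)=6187 f(17,9)=2380 f(17,11)=680 f(17,13)=136 f(17,15)=17 f(17,17)=1
t=18: f(18,-4)=13260 f(18,-2)=35190 f(18,0)=45560 f(18,2)=42942 f(18,4)=31671 f(18,6)=18546 f(18,8)=8567 f(18,10)=3060 f(18,12)=816 f(18,14)=153 f(18,16)=18 f(18,18)=1
t=19: f(19,-3)=48450 f(19,-1)=80750 f(19,1)=88502 f(19,3)=74613 f(19,5)=50217 f(19,7)=27113 f(19,9)=11627 f(19,11)=3876 f(19,13)=969 f(19,15)=171 f(19,17)=19 f(19,19)=1
Σ_s f(19,s) = 386308
P = 386308/524288 = 96577/131072

Answer: 96577/131072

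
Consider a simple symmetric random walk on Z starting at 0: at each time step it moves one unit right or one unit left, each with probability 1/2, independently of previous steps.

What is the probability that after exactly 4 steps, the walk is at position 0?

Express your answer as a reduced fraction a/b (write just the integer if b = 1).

To return to 0 after 4 steps: need exactly 2 steps of +1 and 2 of -1.
Favorable paths: C(4,2) = 6
Total paths: 2^4 = 16
P = 6/16 = 3/8

Answer: 3/8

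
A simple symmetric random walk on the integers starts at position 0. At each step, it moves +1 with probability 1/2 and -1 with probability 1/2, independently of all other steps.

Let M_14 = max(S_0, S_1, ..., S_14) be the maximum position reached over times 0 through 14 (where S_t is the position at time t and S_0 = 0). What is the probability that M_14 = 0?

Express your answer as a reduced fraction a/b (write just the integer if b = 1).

Answer: 429/2048

Derivation:
Let M_14 = max(S_0,...,S_14). Use the reflection principle: for j ≥ 1, #{paths with M_14 ≥ j} = #{S_14 ≥ j} + #{S_14 ≥ j+1}.
P(M_14 ≥ 0) = 1 since S_0 = 0, so #{M_14 ≥ 0} = 16384.
#{M_14 ≥ 1} = #{S_14 ≥ 1} + #{S_14 ≥ 2} = 6476 + 6476 = 12952.
#{M_14 = 0} = 16384 - 12952 = 3432.
P(M_14 = 0) = 3432/16384 = 429/2048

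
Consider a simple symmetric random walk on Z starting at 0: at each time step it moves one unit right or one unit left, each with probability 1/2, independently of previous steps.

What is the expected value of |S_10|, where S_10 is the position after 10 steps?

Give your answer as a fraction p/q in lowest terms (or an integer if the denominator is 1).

S_10 takes values m ≡ 0 (mod 2) with |m| ≤ 10; P(S_10=m) = C(10,(10+m)/2)/2^10.
Total paths: 2^10 = 1024
Distribution: P(S=-10)=1/1024, P(S=-8)=10/1024, P(S=-6)=45/1024, P(S=-4)=120/1024, P(S=-2)=210/1024, P(S=0)=252/1024, P(S=2)=210/1024, P(S=4)=120/1024, P(S=6)=45/1024, P(S=8)=10/1024, P(S=10)=1/1024
E[|S_10|] = Σ_m |m|·P(S_10=m) = 2520/1024 = 315/128

Answer: 315/128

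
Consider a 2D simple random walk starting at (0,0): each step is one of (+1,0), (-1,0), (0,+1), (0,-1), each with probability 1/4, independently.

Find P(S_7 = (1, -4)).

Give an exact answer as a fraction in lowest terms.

Let h be the number of horizontal steps (so 7-h are vertical). To end at (1,-4) need (h+1)/2 right-steps and ((7-h)-4)/2 up-steps.
Sum over h with 1 ≤ h ≤ 3, h ≡ 1 (mod 2), 7-h ≡ 0 (mod 2):
h=1: C(7,1)·C(1,1)·C(6,1) = 7·1·6 = 42
h=3: C(7,3)·C(3,2)·C(4,0) = 35·3·1 = 105
Total favorable: 147
Total paths: 4^7 = 16384
P = 147/16384 = 147/16384

Answer: 147/16384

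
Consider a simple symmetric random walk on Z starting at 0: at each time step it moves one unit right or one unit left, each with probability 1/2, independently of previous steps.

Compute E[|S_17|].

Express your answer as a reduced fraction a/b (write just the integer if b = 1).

Answer: 109395/32768

Derivation:
S_17 takes values m ≡ 1 (mod 2) with |m| ≤ 17; P(S_17=m) = C(17,(17+m)/2)/2^17.
Total paths: 2^17 = 131072
Distribution: P(S=-17)=1/131072, P(S=-15)=17/131072, P(S=-13)=136/131072, P(S=-11)=680/131072, P(S=-9)=2380/131072, P(S=-7)=6188/131072, P(S=-5)=12376/131072, P(S=-3)=19448/131072, P(S=-1)=24310/131072, P(S=1)=24310/131072, P(S=3)=19448/131072, P(S=5)=12376/131072, P(S=7)=6188/131072, P(S=9)=2380/131072, P(S=11)=680/131072, P(S=13)=136/131072, P(S=15)=17/131072, P(S=17)=1/131072
E[|S_17|] = Σ_m |m|·P(S_17=m) = 437580/131072 = 109395/32768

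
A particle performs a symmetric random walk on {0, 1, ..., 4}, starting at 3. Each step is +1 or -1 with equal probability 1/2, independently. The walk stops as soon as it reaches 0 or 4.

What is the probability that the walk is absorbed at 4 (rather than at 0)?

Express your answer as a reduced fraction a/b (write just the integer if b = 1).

Answer: 3/4

Derivation:
Symmetric walk (p = 1/2): the harmonic-function argument gives P(hit 4 before 0 | start at 3) = a/N.
P = 3/4 = 3/4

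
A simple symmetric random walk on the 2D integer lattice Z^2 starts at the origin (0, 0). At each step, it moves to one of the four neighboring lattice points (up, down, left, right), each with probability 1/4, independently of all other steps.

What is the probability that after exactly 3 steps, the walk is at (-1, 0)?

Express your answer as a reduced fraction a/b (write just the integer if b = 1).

Let h be the number of horizontal steps (so 3-h are vertical). To end at (-1,0) need (h-1)/2 right-steps and ((3-h)+0)/2 up-steps.
Sum over h with 1 ≤ h ≤ 3, h ≡ 1 (mod 2), 3-h ≡ 0 (mod 2):
h=1: C(3,1)·C(1,0)·C(2,1) = 3·1·2 = 6
h=3: C(3,3)·C(3,1)·C(0,0) = 1·3·1 = 3
Total favorable: 9
Total paths: 4^3 = 64
P = 9/64 = 9/64

Answer: 9/64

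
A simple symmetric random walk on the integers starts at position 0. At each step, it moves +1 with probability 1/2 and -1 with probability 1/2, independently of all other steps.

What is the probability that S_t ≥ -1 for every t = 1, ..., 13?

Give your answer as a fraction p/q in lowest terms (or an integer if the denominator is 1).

Let f(t,s) = #length-t paths at position s with S_1..S_t all ≥ -1.
f(t,s) = f(t-1,s-1) + f(t-1,s+1) for s ≥ -1; f(t,s) = 0 for s < -1.
t=0: f(0,0)=1
t=1: f(1,-1)=1 f(1,1)=1
t=2: f(2,0)=2 f(2,2)=1
t=3: f(3,-1)=2 f(3,1)=3 f(3,3)=1
t=4: f(4,0)=5 f(4,2)=4 f(4,4)=1
t=5: f(5,-1)=5 f(5,1)=9 f(5,3)=5 f(5,5)=1
t=6: f(6,0)=14 f(6,2)=14 f(6,4)=6 f(6,6)=1
t=7: f(7,-1)=14 f(7,1)=28 f(7,3)=20 f(7,5)=7 f(7,7)=1
t=8: f(8,0)=42 f(8,2)=48 f(8,4)=27 f(8,6)=8 f(8,8)=1
t=9: f(9,-1)=42 f(9,1)=90 f(9,3)=75 f(9,5)=35 f(9,7)=9 f(9,9)=1
t=10: f(10,0)=132 f(10,2)=165 f(10,4)=110 f(10,6)=44 f(10,8)=10 f(10,10)=1
t=11: f(11,-1)=132 f(11,1)=297 f(11,3)=275 f(11,5)=154 f(11,7)=54 f(11,9)=11 f(11,11)=1
t=12: f(12,0)=429 f(12,2)=572 f(12,4)=429 f(12,6)=208 f(12,8)=65 f(12,10)=12 f(12,12)=1
t=13: f(13,-1)=429 f(13,1)=1001 f(13,3)=1001 f(13,5)=637 f(13,7)=273 f(13,9)=77 f(13,11)=13 f(13,13)=1
Σ_s f(13,s) = 3432
P = 3432/8192 = 429/1024

Answer: 429/1024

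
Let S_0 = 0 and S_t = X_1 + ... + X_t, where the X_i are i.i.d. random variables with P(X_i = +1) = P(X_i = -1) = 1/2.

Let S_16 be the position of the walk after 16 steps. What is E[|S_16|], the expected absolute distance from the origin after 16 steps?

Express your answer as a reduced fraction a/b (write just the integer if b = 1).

S_16 takes values m ≡ 0 (mod 2) with |m| ≤ 16; P(S_16=m) = C(16,(16+m)/2)/2^16.
Total paths: 2^16 = 65536
Distribution: P(S=-16)=1/65536, P(S=-14)=16/65536, P(S=-12)=120/65536, P(S=-10)=560/65536, P(S=-8)=1820/65536, P(S=-6)=4368/65536, P(S=-4)=8008/65536, P(S=-2)=11440/65536, P(S=0)=12870/65536, P(S=2)=11440/65536, P(S=4)=8008/65536, P(S=6)=4368/65536, P(S=8)=1820/65536, P(S=10)=560/65536, P(S=12)=120/65536, P(S=14)=16/65536, P(S=16)=1/65536
E[|S_16|] = Σ_m |m|·P(S_16=m) = 205920/65536 = 6435/2048

Answer: 6435/2048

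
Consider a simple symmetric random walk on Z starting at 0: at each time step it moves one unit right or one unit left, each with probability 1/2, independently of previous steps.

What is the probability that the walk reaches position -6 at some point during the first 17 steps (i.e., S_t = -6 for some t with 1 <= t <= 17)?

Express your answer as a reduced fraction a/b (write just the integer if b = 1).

Answer: 4701/32768

Derivation:
Count via complement. Let g(t,s) = #length-t paths at position s with S_1..S_t all ≠ -6.
g(t,s) = g(t-1,s-1) + g(t-1,s+1) for s ≠ -6; g(t,-6) = 0.
t=0: g(0,0)=1
t=1: g(1,-1)=1 g(1,1)=1
t=2: g(2,-2)=1 g(2,0)=2 g(2,2)=1
t=3: g(3,-3)=1 g(3,-1)=3 g(3,1)=3 g(3,3)=1
t=4: g(4,-4)=1 g(4,-2)=4 g(4,0)=6 g(4,2)=4 g(4,4)=1
t=5: g(5,-5)=1 g(5,-3)=5 g(5,-1)=10 g(5,1)=10 g(5,3)=5 g(5,5)=1
t=6: g(6,-4)=6 g(6,-2)=15 g(6,0)=20 g(6,2)=15 g(6,4)=6 g(6,6)=1
t=7: g(7,-5)=6 g(7,-3)=21 g(7,-1)=35 g(7,1)=35 g(7,3)=21 g(7,5)=7 g(7,7)=1
t=8: g(8,-4)=27 g(8,-2)=56 g(8,0)=70 g(8,2)=56 g(8,4)=28 g(8,6)=8 g(8,8)=1
t=9: g(9,-5)=27 g(9,-3)=83 g(9,-1)=126 g(9,1)=126 g(9,3)=84 g(9,5)=36 g(9,7)=9 g(9,9)=1
t=10: g(10,-4)=110 g(10,-2)=209 g(10,0)=252 g(10,2)=210 g(10,4)=120 g(10,6)=45 g(10,8)=10 g(10,10)=1
t=11: g(11,-5)=110 g(11,-3)=319 g(11,-1)=461 g(11,1)=462 g(11,3)=330 g(11,5)=165 g(11,7)=55 g(11,9)=11 g(11,11)=1
t=12: g(12,-4)=429 g(12,-2)=780 g(12,0)=923 g(12,2)=792 g(12,4)=495 g(12,6)=220 g(12,8)=66 g(12,10)=12 g(12,12)=1
t=13: g(13,-5)=429 g(13,-3)=1209 g(13,-1)=1703 g(13,1)=1715 g(13,3)=1287 g(13,5)=715 g(13,7)=286 g(13,9)=78 g(13,11)=13 g(13,13)=1
t=14: g(14,-4)=1638 g(14,-2)=2912 g(14,0)=3418 g(14,2)=3002 g(14,4)=2002 g(14,6)=1001 g(14,8)=364 g(14,10)=91 g(14,12)=14 g(14,14)=1
t=15: g(15,-5)=1638 g(15,-3)=4550 g(15,-1)=6330 g(15,1)=6420 g(15,3)=5004 g(15,5)=3003 g(15,7)=1365 g(15,9)=455 g(15,11)=105 g(15,13)=15 g(15,15)=1
t=16: g(16,-4)=6188 g(16,-2)=10880 g(16,0)=12750 g(16,2)=11424 g(16,4)=8007 g(16,6)=4368 g(16,8)=1820 g(16,10)=560 g(16,12)=120 g(16,14)=16 g(16,16)=1
t=17: g(17,-5)=6188 g(17,-3)=17068 g(17,-1)=23630 g(17,1)=24174 g(17,3)=19431 g(17,5)=12375 g(17,7)=6188 g(17,9)=2380 g(17,11)=680 g(17,13)=136 g(17,15)=17 g(17,17)=1
Paths never hitting -6: Σ_s g(17,s) = 112268
Paths hitting -6: 2^17 - 112268 = 18804
P = 18804/131072 = 4701/32768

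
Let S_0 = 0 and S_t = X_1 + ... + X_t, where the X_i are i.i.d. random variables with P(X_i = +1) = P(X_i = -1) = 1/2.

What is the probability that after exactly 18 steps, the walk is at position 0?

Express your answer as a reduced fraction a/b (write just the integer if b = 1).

Answer: 12155/65536

Derivation:
To return to 0 after 18 steps: need exactly 9 steps of +1 and 9 of -1.
Favorable paths: C(18,9) = 48620
Total paths: 2^18 = 262144
P = 48620/262144 = 12155/65536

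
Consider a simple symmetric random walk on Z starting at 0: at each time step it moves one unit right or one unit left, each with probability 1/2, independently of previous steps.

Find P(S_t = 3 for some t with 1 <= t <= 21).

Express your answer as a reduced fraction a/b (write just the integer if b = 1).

Answer: 548895/1048576

Derivation:
Count via complement. Let g(t,s) = #length-t paths at position s with S_1..S_t all ≠ 3.
g(t,s) = g(t-1,s-1) + g(t-1,s+1) for s ≠ 3; g(t,3) = 0.
t=0: g(0,0)=1
t=1: g(1,-1)=1 g(1,1)=1
t=2: g(2,-2)=1 g(2,0)=2 g(2,2)=1
t=3: g(3,-3)=1 g(3,-1)=3 g(3,1)=3
t=4: g(4,-4)=1 g(4,-2)=4 g(4,0)=6 g(4,2)=3
t=5: g(5,-5)=1 g(5,-3)=5 g(5,-1)=10 g(5,1)=9
t=6: g(6,-6)=1 g(6,-4)=6 g(6,-2)=15 g(6,0)=19 g(6,2)=9
t=7: g(7,-7)=1 g(7,-5)=7 g(7,-3)=21 g(7,-1)=34 g(7,1)=28
t=8: g(8,-8)=1 g(8,-6)=8 g(8,-4)=28 g(8,-2)=55 g(8,0)=62 g(8,2)=28
t=9: g(9,-9)=1 g(9,-7)=9 g(9,-5)=36 g(9,-3)=83 g(9,-1)=117 g(9,1)=90
t=10: g(10,-10)=1 g(10,-8)=10 g(10,-6)=45 g(10,-4)=119 g(10,-2)=200 g(10,0)=207 g(10,2)=90
t=11: g(11,-11)=1 g(11,-9)=11 g(11,-7)=55 g(11,-5)=164 g(11,-3)=319 g(11,-1)=407 g(11,1)=297
t=12: g(12,-12)=1 g(12,-10)=12 g(12,-8)=66 g(12,-6)=219 g(12,-4)=483 g(12,-2)=726 g(12,0)=704 g(12,2)=297
t=13: g(13,-13)=1 g(13,-11)=13 g(13,-9)=78 g(13,-7)=285 g(13,-5)=702 g(13,-3)=1209 g(13,-1)=1430 g(13,1)=1001
t=14: g(14,-14)=1 g(14,-12)=14 g(14,-10)=91 g(14,-8)=363 g(14,-6)=987 g(14,-4)=1911 g(14,-2)=2639 g(14,0)=2431 g(14,2)=1001
t=15: g(15,-15)=1 g(15,-13)=15 g(15,-11)=105 g(15,-9)=454 g(15,-7)=1350 g(15,-5)=2898 g(15,-3)=4550 g(15,-1)=5070 g(15,1)=3432
t=16: g(16,-16)=1 g(16,-14)=16 g(16,-12)=120 g(16,-10)=559 g(16,-8)=1804 g(16,-6)=4248 g(16,-4)=7448 g(16,-2)=9620 g(16,0)=8502 g(16,2)=3432
t=17: g(17,-17)=1 g(17,-15)=17 g(17,-13)=136 g(17,-11)=679 g(17,-9)=2363 g(17,-7)=6052 g(17,-5)=11696 g(17,-3)=17068 g(17,-1)=18122 g(17,1)=11934
t=18: g(18,-18)=1 g(18,-16)=18 g(18,-14)=153 g(18,-12)=815 g(18,-10)=3042 g(18,-8)=8415 g(18,-6)=17748 g(18,-4)=28764 g(18,-2)=35190 g(18,0)=30056 g(18,2)=11934
t=19: g(19,-19)=1 g(19,-17)=19 g(19,-15)=171 g(19,-13)=968 g(19,-11)=3857 g(19,-9)=11457 g(19,-7)=26163 g(19,-5)=46512 g(19,-3)=63954 g(19,-1)=65246 g(19,1)=41990
t=20: g(20,-20)=1 g(20,-18)=20 g(20,-16)=190 g(20,-14)=1139 g(20,-12)=4825 g(20,-10)=15314 g(20,-8)=37620 g(20,-6)=72675 g(20,-4)=110466 g(20,-2)=129200 g(20,0)=107236 g(20,2)=41990
t=21: g(21,-21)=1 g(21,-19)=21 g(21,-17)=210 g(21,-15)=1329 g(21,-13)=5964 g(21,-11)=20139 g(21,-9)=52934 g(21,-7)=110295 g(21,-5)=183141 g(21,-3)=239666 g(21,-1)=236436 g(21,1)=149226
Paths never hitting 3: Σ_s g(21,s) = 999362
Paths hitting 3: 2^21 - 999362 = 1097790
P = 1097790/2097152 = 548895/1048576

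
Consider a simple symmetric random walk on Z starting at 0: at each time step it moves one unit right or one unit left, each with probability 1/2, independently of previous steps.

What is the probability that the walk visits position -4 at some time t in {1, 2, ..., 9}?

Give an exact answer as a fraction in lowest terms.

Count via complement. Let g(t,s) = #length-t paths at position s with S_1..S_t all ≠ -4.
g(t,s) = g(t-1,s-1) + g(t-1,s+1) for s ≠ -4; g(t,-4) = 0.
t=0: g(0,0)=1
t=1: g(1,-1)=1 g(1,1)=1
t=2: g(2,-2)=1 g(2,0)=2 g(2,2)=1
t=3: g(3,-3)=1 g(3,-1)=3 g(3,1)=3 g(3,3)=1
t=4: g(4,-2)=4 g(4,0)=6 g(4,2)=4 g(4,4)=1
t=5: g(5,-3)=4 g(5,-1)=10 g(5,1)=10 g(5,3)=5 g(5,5)=1
t=6: g(6,-2)=14 g(6,0)=20 g(6,2)=15 g(6,4)=6 g(6,6)=1
t=7: g(7,-3)=14 g(7,-1)=34 g(7,1)=35 g(7,3)=21 g(7,5)=7 g(7,7)=1
t=8: g(8,-2)=48 g(8,0)=69 g(8,2)=56 g(8,4)=28 g(8,6)=8 g(8,8)=1
t=9: g(9,-3)=48 g(9,-1)=117 g(9,1)=125 g(9,3)=84 g(9,5)=36 g(9,7)=9 g(9,9)=1
Paths never hitting -4: Σ_s g(9,s) = 420
Paths hitting -4: 2^9 - 420 = 92
P = 92/512 = 23/128

Answer: 23/128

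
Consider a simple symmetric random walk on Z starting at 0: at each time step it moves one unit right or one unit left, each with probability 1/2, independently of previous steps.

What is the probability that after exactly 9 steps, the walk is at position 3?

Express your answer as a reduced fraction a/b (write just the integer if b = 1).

Answer: 21/128

Derivation:
To reach position 3 after 9 steps: need 6 steps of +1 and 3 of -1.
Favorable paths: C(9,6) = 84
Total paths: 2^9 = 512
P = 84/512 = 21/128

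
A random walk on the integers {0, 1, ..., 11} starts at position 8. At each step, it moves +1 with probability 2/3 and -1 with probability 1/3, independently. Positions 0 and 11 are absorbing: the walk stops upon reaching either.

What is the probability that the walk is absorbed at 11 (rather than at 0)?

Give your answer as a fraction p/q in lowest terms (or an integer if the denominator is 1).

Answer: 2040/2047

Derivation:
Biased walk: p = 2/3, q = 1/3, r = q/p = 1/2
Gambler's ruin: P(hit 11 before 0 | start at 8) = (1 - r^a)/(1 - r^N)
r^8 = 1/256; r^11 = 1/2048
P = (1 - 1/256) / (1 - 1/2048) = 255/256 / 2047/2048 = 2040/2047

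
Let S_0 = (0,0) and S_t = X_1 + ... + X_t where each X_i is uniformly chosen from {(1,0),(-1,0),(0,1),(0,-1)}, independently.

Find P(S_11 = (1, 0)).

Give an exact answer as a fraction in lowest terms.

Answer: 53361/1048576

Derivation:
Let h be the number of horizontal steps (so 11-h are vertical). To end at (1,0) need (h+1)/2 right-steps and ((11-h)+0)/2 up-steps.
Sum over h with 1 ≤ h ≤ 11, h ≡ 1 (mod 2), 11-h ≡ 0 (mod 2):
h=1: C(11,1)·C(1,1)·C(10,5) = 11·1·252 = 2772
h=3: C(11,3)·C(3,2)·C(8,4) = 165·3·70 = 34650
h=5: C(11,5)·C(5,3)·C(6,3) = 462·10·20 = 92400
h=7: C(11,7)·C(7,4)·C(4,2) = 330·35·6 = 69300
h=9: C(11,9)·C(9,5)·C(2,1) = 55·126·2 = 13860
h=11: C(11,11)·C(11,6)·C(0,0) = 1·462·1 = 462
Total favorable: 213444
Total paths: 4^11 = 4194304
P = 213444/4194304 = 53361/1048576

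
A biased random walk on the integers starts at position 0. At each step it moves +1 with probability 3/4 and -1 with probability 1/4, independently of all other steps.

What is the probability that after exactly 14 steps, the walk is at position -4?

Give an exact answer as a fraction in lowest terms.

To reach position -4 after 14 steps: need 5 steps of +1 and 9 steps of -1.
Number of such sequences: C(14,5) = 2002
Each has probability (3/4)^5 · (1/4)^9 = 243/268435456
P = 2002 · 243/268435456 = 243243/134217728

Answer: 243243/134217728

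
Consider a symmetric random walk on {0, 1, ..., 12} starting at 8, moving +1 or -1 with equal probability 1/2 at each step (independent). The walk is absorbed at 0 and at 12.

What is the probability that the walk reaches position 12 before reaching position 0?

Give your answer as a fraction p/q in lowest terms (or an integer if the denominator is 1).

Symmetric walk (p = 1/2): the harmonic-function argument gives P(hit 12 before 0 | start at 8) = a/N.
P = 8/12 = 2/3

Answer: 2/3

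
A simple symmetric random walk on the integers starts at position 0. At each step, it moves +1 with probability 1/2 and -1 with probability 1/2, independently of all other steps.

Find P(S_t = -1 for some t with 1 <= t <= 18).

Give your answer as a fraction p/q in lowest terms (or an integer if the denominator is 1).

Count via complement. Let g(t,s) = #length-t paths at position s with S_1..S_t all ≠ -1.
g(t,s) = g(t-1,s-1) + g(t-1,s+1) for s ≠ -1; g(t,-1) = 0.
t=0: g(0,0)=1
t=1: g(1,1)=1
t=2: g(2,0)=1 g(2,2)=1
t=3: g(3,1)=2 g(3,3)=1
t=4: g(4,0)=2 g(4,2)=3 g(4,4)=1
t=5: g(5,1)=5 g(5,3)=4 g(5,5)=1
t=6: g(6,0)=5 g(6,2)=9 g(6,4)=5 g(6,6)=1
t=7: g(7,1)=14 g(7,3)=14 g(7,5)=6 g(7,7)=1
t=8: g(8,0)=14 g(8,2)=28 g(8,4)=20 g(8,6)=7 g(8,8)=1
t=9: g(9,1)=42 g(9,3)=48 g(9,5)=27 g(9,7)=8 g(9,9)=1
t=10: g(10,0)=42 g(10,2)=90 g(10,4)=75 g(10,6)=35 g(10,8)=9 g(10,10)=1
t=11: g(11,1)=132 g(11,3)=165 g(11,5)=110 g(11,7)=44 g(11,9)=10 g(11,11)=1
t=12: g(12,0)=132 g(12,2)=297 g(12,4)=275 g(12,6)=154 g(12,8)=54 g(12,10)=11 g(12,12)=1
t=13: g(13,1)=429 g(13,3)=572 g(13,5)=429 g(13,7)=208 g(13,9)=65 g(13,11)=12 g(13,13)=1
t=14: g(14,0)=429 g(14,2)=1001 g(14,4)=1001 g(14,6)=637 g(14,8)=273 g(14,10)=77 g(14,12)=13 g(14,14)=1
t=15: g(15,1)=1430 g(15,3)=2002 g(15,5)=1638 g(15,7)=910 g(15,9)=350 g(15,11)=90 g(15,13)=14 g(15,15)=1
t=16: g(16,0)=1430 g(16,2)=3432 g(16,4)=3640 g(16,6)=2548 g(16,8)=1260 g(16,10)=440 g(16,12)=104 g(16,14)=15 g(16,16)=1
t=17: g(17,1)=4862 g(17,3)=7072 g(17,5)=6188 g(17,7)=3808 g(17,9)=1700 g(17,11)=544 g(17,13)=119 g(17,15)=16 g(17,17)=1
t=18: g(18,0)=4862 g(18,2)=11934 g(18,4)=13260 g(18,6)=9996 g(18,8)=5508 g(18,10)=2244 g(18,12)=663 g(18,14)=135 g(18,16)=17 g(18,18)=1
Paths never hitting -1: Σ_s g(18,s) = 48620
Paths hitting -1: 2^18 - 48620 = 213524
P = 213524/262144 = 53381/65536

Answer: 53381/65536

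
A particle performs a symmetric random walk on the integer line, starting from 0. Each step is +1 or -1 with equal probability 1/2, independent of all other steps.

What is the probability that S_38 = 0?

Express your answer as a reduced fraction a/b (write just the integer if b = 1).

To return to 0 after 38 steps: need exactly 19 steps of +1 and 19 of -1.
Favorable paths: C(38,19) = 35345263800
Total paths: 2^38 = 274877906944
P = 35345263800/274877906944 = 4418157975/34359738368

Answer: 4418157975/34359738368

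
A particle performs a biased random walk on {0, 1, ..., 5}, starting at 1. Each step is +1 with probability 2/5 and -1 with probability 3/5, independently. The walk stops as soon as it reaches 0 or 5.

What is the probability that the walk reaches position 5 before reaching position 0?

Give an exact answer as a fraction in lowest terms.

Biased walk: p = 2/5, q = 3/5, r = q/p = 3/2
Gambler's ruin: P(hit 5 before 0 | start at 1) = (1 - r^a)/(1 - r^N)
r^1 = 3/2; r^5 = 243/32
P = (1 - 3/2) / (1 - 243/32) = -1/2 / -211/32 = 16/211

Answer: 16/211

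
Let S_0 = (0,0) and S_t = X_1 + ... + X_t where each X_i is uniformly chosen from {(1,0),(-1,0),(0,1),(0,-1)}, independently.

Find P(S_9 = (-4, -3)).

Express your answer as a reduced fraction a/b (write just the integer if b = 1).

Answer: 567/131072

Derivation:
Let h be the number of horizontal steps (so 9-h are vertical). To end at (-4,-3) need (h-4)/2 right-steps and ((9-h)-3)/2 up-steps.
Sum over h with 4 ≤ h ≤ 6, h ≡ 0 (mod 2), 9-h ≡ 1 (mod 2):
h=4: C(9,4)·C(4,0)·C(5,1) = 126·1·5 = 630
h=6: C(9,6)·C(6,1)·C(3,0) = 84·6·1 = 504
Total favorable: 1134
Total paths: 4^9 = 262144
P = 1134/262144 = 567/131072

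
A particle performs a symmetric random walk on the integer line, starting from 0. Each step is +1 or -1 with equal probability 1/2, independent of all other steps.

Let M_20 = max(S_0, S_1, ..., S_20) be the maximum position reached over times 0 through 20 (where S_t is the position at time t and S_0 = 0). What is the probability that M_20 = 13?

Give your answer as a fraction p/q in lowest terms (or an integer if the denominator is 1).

Answer: 285/262144

Derivation:
Let M_20 = max(S_0,...,S_20). Use the reflection principle: for j ≥ 1, #{paths with M_20 ≥ j} = #{S_20 ≥ j} + #{S_20 ≥ j+1}.
By reflection, #{M_20 ≥ 13} = #{S_20 ≥ 13} + #{S_20 ≥ 14} = 1351 + 1351 = 2702.
#{M_20 ≥ 14} = #{S_20 ≥ 14} + #{S_20 ≥ 15} = 1351 + 211 = 1562.
#{M_20 = 13} = 2702 - 1562 = 1140.
P(M_20 = 13) = 1140/1048576 = 285/262144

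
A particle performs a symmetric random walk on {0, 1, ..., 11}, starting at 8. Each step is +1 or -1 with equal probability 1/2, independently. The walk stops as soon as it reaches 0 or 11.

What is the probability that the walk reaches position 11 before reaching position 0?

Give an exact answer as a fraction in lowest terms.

Answer: 8/11

Derivation:
Symmetric walk (p = 1/2): the harmonic-function argument gives P(hit 11 before 0 | start at 8) = a/N.
P = 8/11 = 8/11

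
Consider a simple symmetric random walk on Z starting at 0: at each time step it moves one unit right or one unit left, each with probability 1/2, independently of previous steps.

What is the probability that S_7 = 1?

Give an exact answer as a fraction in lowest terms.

To reach position 1 after 7 steps: need 4 steps of +1 and 3 of -1.
Favorable paths: C(7,4) = 35
Total paths: 2^7 = 128
P = 35/128 = 35/128

Answer: 35/128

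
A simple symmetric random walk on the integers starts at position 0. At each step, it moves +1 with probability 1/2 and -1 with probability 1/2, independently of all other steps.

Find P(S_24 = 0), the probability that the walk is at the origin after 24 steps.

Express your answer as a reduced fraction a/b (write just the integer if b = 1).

To return to 0 after 24 steps: need exactly 12 steps of +1 and 12 of -1.
Favorable paths: C(24,12) = 2704156
Total paths: 2^24 = 16777216
P = 2704156/16777216 = 676039/4194304

Answer: 676039/4194304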